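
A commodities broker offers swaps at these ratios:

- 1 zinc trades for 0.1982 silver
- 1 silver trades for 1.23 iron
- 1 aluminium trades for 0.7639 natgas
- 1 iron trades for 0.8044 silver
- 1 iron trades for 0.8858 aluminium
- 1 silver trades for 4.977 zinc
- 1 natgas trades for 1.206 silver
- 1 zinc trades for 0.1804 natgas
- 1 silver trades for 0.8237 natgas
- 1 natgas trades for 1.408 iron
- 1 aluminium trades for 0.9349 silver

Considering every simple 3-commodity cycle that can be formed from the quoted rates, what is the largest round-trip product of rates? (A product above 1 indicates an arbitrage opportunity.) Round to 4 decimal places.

silver→zinc→natgas→silver: 4.977 × 0.1804 × 1.206 = 1.08281
silver→iron→aluminium→silver: 1.23 × 0.8858 × 0.9349 = 1.01861
iron→aluminium→natgas→iron: 0.8858 × 0.7639 × 1.408 = 0.95274
silver→natgas→iron→silver: 0.8237 × 1.408 × 0.8044 = 0.93292
Maximum is silver→zinc→natgas→silver at 1.0828; arbitrage exists.

1.0828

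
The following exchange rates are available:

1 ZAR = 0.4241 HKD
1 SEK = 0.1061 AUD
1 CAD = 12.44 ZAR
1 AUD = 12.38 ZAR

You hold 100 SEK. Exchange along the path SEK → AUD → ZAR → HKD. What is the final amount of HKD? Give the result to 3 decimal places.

55.706

100 SEK × 0.1061 = 10.61 AUD
10.61 AUD × 12.38 = 131.3518 ZAR
131.3518 ZAR × 0.4241 = 55.70629838 HKD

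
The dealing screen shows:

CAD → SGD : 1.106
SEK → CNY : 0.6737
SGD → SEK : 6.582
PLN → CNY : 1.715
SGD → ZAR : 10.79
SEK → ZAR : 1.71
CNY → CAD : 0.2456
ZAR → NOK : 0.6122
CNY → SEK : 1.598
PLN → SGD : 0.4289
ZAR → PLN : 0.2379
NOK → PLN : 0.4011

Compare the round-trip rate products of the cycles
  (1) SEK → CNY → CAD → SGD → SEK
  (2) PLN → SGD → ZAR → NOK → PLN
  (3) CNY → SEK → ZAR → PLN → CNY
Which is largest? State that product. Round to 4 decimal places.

(1) 0.6737 × 0.2456 × 1.106 × 6.582 = 1.20450
(2) 0.4289 × 10.79 × 0.6122 × 0.4011 = 1.13638
(3) 1.598 × 1.71 × 0.2379 × 1.715 = 1.11489
Highest is cycle (1) at 1.2045 (>1, arbitrage).

1.2045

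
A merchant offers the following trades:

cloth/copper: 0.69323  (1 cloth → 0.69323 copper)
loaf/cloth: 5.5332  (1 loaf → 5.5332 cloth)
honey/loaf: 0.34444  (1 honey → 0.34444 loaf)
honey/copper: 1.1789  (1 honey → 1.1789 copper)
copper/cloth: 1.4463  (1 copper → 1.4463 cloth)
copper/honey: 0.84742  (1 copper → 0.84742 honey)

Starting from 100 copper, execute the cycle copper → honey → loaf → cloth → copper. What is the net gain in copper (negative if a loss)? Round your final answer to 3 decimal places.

100 copper × 0.84742 = 84.742 honey
84.742 honey × 0.34444 = 29.18853448 loaf
29.18853448 loaf × 5.5332 = 161.505998984736 cloth
161.505998984736 cloth × 0.69323 = 111.96080367618853728 copper
Net change: 111.96080367618853728 − 100 = 11.96080367618853728 copper

11.961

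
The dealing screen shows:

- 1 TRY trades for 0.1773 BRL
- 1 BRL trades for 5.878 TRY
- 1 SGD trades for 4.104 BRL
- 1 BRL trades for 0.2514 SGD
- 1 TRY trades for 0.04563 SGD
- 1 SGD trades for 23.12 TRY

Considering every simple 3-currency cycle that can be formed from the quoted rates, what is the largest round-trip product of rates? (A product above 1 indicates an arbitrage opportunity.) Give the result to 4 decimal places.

1.1007

BRL→TRY→SGD→BRL: 5.878 × 0.04563 × 4.104 = 1.10075
BRL→SGD→TRY→BRL: 0.2514 × 23.12 × 0.1773 = 1.03053
Maximum is BRL→TRY→SGD→BRL at 1.1007; arbitrage exists.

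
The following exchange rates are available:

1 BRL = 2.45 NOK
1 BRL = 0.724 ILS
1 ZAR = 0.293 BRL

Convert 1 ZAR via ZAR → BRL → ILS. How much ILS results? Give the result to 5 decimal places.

0.21213

1 ZAR × 0.293 = 0.293 BRL
0.293 BRL × 0.724 = 0.212132 ILS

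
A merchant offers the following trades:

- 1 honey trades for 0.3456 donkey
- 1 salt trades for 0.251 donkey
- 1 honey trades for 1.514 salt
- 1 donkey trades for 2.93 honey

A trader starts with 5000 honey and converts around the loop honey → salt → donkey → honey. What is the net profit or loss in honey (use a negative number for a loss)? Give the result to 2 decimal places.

5000 honey × 1.514 = 7570 salt
7570 salt × 0.251 = 1900.07 donkey
1900.07 donkey × 2.93 = 5567.2051 honey
Net change: 5567.2051 − 5000 = 567.2051 honey

567.21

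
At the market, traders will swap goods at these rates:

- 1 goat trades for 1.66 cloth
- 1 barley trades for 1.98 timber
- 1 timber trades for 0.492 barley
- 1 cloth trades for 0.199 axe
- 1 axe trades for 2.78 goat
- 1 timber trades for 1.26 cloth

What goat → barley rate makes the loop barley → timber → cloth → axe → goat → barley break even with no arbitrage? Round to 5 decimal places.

0.72455

Known legs of the cycle: 1.98 × 1.26 × 0.199 × 2.78 = 1.380173256
For no arbitrage the full-cycle product must be 1, so the missing rate is 1 / 1.380173256 ≈ 0.7245467.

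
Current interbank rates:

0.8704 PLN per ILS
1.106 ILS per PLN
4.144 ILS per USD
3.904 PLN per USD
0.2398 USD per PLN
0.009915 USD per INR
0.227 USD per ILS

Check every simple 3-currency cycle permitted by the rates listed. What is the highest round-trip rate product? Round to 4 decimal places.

0.9801

USD→PLN→ILS→USD: 3.904 × 1.106 × 0.227 = 0.98015
USD→ILS→PLN→USD: 4.144 × 0.8704 × 0.2398 = 0.86494
Maximum is USD→PLN→ILS→USD at 0.9801; no arbitrage — every cycle loses value.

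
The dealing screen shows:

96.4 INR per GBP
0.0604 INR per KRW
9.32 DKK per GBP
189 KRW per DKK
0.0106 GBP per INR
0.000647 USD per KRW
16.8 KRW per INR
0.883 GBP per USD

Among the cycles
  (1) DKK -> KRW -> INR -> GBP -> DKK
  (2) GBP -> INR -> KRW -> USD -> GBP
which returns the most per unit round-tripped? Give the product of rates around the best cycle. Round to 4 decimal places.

(1) 189 × 0.0604 × 0.0106 × 9.32 = 1.12777
(2) 96.4 × 16.8 × 0.000647 × 0.883 = 0.92523
Highest is cycle (1) at 1.1278 (>1, arbitrage).

1.1278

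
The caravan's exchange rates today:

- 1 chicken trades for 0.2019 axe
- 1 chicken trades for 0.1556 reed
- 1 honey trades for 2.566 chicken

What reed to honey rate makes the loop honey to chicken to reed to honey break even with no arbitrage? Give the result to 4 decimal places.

Known legs of the cycle: 2.566 × 0.1556 = 0.3992696
For no arbitrage the full-cycle product must be 1, so the missing rate is 1 / 0.3992696 ≈ 2.504573.

2.5046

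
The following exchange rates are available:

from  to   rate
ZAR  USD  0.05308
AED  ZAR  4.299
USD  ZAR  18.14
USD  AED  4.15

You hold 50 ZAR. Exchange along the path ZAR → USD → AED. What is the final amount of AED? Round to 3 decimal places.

50 ZAR × 0.05308 = 2.654 USD
2.654 USD × 4.15 = 11.0141 AED

11.014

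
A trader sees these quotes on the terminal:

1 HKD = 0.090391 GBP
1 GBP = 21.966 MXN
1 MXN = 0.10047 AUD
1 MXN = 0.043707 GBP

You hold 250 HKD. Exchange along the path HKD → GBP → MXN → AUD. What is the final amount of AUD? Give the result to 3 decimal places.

49.872

250 HKD × 0.090391 = 22.59775 GBP
22.59775 GBP × 21.966 = 496.3821765 MXN
496.3821765 MXN × 0.10047 = 49.871517272955 AUD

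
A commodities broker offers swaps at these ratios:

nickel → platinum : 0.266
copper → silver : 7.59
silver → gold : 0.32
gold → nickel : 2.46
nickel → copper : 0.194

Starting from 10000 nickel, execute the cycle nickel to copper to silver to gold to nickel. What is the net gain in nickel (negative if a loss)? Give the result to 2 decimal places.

1591.21

10000 nickel × 0.194 = 1940 copper
1940 copper × 7.59 = 14724.6 silver
14724.6 silver × 0.32 = 4711.872 gold
4711.872 gold × 2.46 = 11591.20512 nickel
Net change: 11591.20512 − 10000 = 1591.20512 nickel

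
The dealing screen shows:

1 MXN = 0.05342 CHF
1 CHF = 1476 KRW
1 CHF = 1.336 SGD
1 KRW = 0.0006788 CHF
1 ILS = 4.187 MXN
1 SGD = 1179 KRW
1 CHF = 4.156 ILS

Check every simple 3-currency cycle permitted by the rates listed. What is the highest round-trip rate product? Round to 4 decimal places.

1.0692

SGD→KRW→CHF→SGD: 1179 × 0.0006788 × 1.336 = 1.06921
MXN→CHF→ILS→MXN: 0.05342 × 4.156 × 4.187 = 0.92957
Maximum is SGD→KRW→CHF→SGD at 1.0692; arbitrage exists.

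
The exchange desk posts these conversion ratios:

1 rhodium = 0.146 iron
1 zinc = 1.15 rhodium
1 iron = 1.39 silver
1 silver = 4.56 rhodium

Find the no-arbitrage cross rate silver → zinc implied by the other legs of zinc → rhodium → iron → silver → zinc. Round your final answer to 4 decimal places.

Known legs of the cycle: 1.15 × 0.146 × 1.39 = 0.233381
For no arbitrage the full-cycle product must be 1, so the missing rate is 1 / 0.233381 ≈ 4.284839.

4.2848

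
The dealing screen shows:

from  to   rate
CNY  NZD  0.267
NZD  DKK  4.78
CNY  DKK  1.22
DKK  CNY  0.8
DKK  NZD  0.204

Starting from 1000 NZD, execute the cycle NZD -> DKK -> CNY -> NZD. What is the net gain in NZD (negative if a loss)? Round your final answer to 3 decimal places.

1000 NZD × 4.78 = 4780 DKK
4780 DKK × 0.8 = 3824 CNY
3824 CNY × 0.267 = 1021.008 NZD
Net change: 1021.008 − 1000 = 21.008 NZD

21.008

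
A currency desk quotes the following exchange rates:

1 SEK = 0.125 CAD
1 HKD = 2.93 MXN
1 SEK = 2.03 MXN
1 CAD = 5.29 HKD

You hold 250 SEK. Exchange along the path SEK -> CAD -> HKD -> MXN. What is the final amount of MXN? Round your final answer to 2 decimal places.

250 SEK × 0.125 = 31.25 CAD
31.25 CAD × 5.29 = 165.3125 HKD
165.3125 HKD × 2.93 = 484.365625 MXN

484.37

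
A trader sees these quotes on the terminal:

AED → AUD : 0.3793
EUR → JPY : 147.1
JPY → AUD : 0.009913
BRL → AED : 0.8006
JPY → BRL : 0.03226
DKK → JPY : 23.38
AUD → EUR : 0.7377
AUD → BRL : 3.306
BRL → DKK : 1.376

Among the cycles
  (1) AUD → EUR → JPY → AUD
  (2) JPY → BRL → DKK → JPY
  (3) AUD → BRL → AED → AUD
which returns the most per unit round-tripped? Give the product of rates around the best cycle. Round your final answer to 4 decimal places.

1.0757

(1) 0.7377 × 147.1 × 0.009913 = 1.07572
(2) 0.03226 × 1.376 × 23.38 = 1.03783
(3) 3.306 × 0.8006 × 0.3793 = 1.00393
Highest is cycle (1) at 1.0757 (>1, arbitrage).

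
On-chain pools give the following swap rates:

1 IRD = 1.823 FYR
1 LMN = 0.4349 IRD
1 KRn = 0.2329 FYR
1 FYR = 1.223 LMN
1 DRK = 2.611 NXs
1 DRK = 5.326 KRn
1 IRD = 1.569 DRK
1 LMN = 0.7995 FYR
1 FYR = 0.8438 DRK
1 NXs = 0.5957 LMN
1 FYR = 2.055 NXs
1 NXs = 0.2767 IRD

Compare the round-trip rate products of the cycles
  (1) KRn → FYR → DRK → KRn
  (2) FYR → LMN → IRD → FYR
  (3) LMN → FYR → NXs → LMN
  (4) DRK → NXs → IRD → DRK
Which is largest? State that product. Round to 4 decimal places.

(1) 0.2329 × 0.8438 × 5.326 = 1.04667
(2) 1.223 × 0.4349 × 1.823 = 0.96962
(3) 0.7995 × 2.055 × 0.5957 = 0.97872
(4) 2.611 × 0.2767 × 1.569 = 1.13355
Highest is cycle (4) at 1.1335 (>1, arbitrage).

1.1335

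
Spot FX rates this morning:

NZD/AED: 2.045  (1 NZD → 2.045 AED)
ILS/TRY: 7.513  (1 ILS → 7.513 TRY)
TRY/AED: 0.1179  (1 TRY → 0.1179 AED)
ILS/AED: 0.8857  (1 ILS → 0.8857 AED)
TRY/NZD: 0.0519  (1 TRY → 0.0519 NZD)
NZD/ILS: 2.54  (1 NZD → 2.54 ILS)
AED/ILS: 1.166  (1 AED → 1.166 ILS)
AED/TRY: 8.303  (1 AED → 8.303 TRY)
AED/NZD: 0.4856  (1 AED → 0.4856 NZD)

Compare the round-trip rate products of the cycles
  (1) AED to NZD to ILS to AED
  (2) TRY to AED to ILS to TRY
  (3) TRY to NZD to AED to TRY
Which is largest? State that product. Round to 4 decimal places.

1.0924

(1) 0.4856 × 2.54 × 0.8857 = 1.09244
(2) 0.1179 × 1.166 × 7.513 = 1.03282
(3) 0.0519 × 2.045 × 8.303 = 0.88124
Highest is cycle (1) at 1.0924 (>1, arbitrage).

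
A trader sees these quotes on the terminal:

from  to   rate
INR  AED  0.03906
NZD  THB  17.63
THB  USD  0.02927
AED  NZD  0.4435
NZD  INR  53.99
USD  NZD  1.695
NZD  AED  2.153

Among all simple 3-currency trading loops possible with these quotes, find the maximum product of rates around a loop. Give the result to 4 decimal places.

0.9353

AED→NZD→INR→AED: 0.4435 × 53.99 × 0.03906 = 0.93527
THB→USD→NZD→THB: 0.02927 × 1.695 × 17.63 = 0.87467
Maximum is AED→NZD→INR→AED at 0.9353; no arbitrage — every cycle loses value.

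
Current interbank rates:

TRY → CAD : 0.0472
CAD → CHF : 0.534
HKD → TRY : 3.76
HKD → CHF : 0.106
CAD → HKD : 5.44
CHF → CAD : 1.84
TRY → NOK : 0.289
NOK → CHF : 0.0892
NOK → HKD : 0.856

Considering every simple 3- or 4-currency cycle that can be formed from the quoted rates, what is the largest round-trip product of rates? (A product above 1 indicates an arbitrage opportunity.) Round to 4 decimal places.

1.0610

CAD→HKD→CHF→CAD: 5.44 × 0.106 × 1.84 = 1.06102
CAD→HKD→TRY→CAD: 5.44 × 3.76 × 0.0472 = 0.96545
TRY→NOK→HKD→TRY: 0.289 × 0.856 × 3.76 = 0.93016
Maximum is CAD→HKD→CHF→CAD at 1.0610; arbitrage exists.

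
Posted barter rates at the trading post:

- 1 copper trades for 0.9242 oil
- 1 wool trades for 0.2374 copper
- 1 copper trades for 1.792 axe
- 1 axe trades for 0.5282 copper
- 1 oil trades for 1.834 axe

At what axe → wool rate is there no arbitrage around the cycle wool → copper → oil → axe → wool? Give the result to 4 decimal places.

Known legs of the cycle: 0.2374 × 0.9242 × 1.834 = 0.40238891672
For no arbitrage the full-cycle product must be 1, so the missing rate is 1 / 0.40238891672 ≈ 2.485158.

2.4852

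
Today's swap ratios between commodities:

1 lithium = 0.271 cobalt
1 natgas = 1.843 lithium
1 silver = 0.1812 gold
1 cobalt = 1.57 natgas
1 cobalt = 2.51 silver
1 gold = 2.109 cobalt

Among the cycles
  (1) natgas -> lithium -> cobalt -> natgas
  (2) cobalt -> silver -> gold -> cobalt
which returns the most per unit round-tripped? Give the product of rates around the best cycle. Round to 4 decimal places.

0.9592

(1) 1.843 × 0.271 × 1.57 = 0.78414
(2) 2.51 × 0.1812 × 2.109 = 0.95920
Highest is cycle (2) at 0.9592 (≤1, no arbitrage).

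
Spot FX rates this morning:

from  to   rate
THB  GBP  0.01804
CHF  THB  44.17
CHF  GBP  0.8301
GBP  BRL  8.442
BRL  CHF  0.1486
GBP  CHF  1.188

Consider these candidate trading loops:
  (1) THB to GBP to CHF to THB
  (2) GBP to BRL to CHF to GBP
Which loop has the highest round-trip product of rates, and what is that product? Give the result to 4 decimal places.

1.0413

(1) 0.01804 × 1.188 × 44.17 = 0.94663
(2) 8.442 × 0.1486 × 0.8301 = 1.04134
Highest is cycle (2) at 1.0413 (>1, arbitrage).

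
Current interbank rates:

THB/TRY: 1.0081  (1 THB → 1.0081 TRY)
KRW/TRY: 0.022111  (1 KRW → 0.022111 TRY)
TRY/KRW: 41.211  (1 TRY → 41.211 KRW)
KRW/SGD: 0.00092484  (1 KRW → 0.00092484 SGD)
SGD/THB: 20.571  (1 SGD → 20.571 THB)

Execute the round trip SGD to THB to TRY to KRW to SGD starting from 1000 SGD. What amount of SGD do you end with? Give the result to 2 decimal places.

1000 SGD × 20.571 = 20571 THB
20571 THB × 1.0081 = 20737.6251 TRY
20737.6251 TRY × 41.211 = 854618.2679961 KRW
854618.2679961 KRW × 0.00092484 = 790.385158973513124 SGD

790.39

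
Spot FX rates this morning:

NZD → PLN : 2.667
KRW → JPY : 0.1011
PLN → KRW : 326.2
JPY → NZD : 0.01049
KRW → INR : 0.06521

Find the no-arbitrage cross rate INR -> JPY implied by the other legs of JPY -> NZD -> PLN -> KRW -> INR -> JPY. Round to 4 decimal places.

1.6804

Known legs of the cycle: 0.01049 × 2.667 × 326.2 × 0.06521 = 0.59510919529866
For no arbitrage the full-cycle product must be 1, so the missing rate is 1 / 0.59510919529866 ≈ 1.680364.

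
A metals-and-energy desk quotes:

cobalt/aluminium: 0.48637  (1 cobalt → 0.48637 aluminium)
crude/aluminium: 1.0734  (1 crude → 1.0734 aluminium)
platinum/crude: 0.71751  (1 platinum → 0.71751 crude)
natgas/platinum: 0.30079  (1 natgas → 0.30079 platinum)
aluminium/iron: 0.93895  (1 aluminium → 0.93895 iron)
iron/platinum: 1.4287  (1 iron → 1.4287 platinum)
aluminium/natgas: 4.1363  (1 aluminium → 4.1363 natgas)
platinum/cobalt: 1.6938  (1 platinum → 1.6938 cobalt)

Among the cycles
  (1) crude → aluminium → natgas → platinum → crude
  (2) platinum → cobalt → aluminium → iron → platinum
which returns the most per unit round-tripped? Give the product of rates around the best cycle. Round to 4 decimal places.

(1) 1.0734 × 4.1363 × 0.30079 × 0.71751 = 0.95822
(2) 1.6938 × 0.48637 × 0.93895 × 1.4287 = 1.10513
Highest is cycle (2) at 1.1051 (>1, arbitrage).

1.1051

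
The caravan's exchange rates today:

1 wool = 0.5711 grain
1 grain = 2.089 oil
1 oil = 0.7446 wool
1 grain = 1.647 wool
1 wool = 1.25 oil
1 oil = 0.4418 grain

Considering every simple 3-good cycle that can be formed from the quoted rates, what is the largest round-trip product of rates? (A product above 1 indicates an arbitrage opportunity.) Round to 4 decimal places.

0.9096

grain→wool→oil→grain: 1.647 × 1.25 × 0.4418 = 0.90956
grain→oil→wool→grain: 2.089 × 0.7446 × 0.5711 = 0.88833
Maximum is grain→wool→oil→grain at 0.9096; no arbitrage — every cycle loses value.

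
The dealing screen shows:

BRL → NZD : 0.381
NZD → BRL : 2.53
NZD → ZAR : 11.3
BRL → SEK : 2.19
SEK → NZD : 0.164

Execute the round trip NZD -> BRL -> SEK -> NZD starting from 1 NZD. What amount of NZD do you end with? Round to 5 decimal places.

1 NZD × 2.53 = 2.53 BRL
2.53 BRL × 2.19 = 5.5407 SEK
5.5407 SEK × 0.164 = 0.9086748 NZD

0.90867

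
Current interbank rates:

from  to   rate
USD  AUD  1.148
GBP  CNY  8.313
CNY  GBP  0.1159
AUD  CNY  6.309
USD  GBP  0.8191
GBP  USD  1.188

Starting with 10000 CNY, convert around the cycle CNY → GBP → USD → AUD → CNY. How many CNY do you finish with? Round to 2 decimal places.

10000 CNY × 0.1159 = 1159 GBP
1159 GBP × 1.188 = 1376.892 USD
1376.892 USD × 1.148 = 1580.672016 AUD
1580.672016 AUD × 6.309 = 9972.459748944 CNY

9972.46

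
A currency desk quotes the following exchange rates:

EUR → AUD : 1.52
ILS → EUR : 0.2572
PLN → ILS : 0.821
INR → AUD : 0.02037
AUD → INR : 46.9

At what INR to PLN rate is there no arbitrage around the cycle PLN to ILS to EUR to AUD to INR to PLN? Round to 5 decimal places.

0.06643

Known legs of the cycle: 0.821 × 0.2572 × 1.52 × 46.9 = 15.0532596256
For no arbitrage the full-cycle product must be 1, so the missing rate is 1 / 15.0532596256 ≈ 0.0664308.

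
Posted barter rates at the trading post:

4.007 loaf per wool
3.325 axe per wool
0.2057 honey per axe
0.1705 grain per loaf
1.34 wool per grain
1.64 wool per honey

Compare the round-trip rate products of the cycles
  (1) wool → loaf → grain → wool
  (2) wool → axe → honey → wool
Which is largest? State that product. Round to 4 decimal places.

1.1217

(1) 4.007 × 0.1705 × 1.34 = 0.91548
(2) 3.325 × 0.2057 × 1.64 = 1.12168
Highest is cycle (2) at 1.1217 (>1, arbitrage).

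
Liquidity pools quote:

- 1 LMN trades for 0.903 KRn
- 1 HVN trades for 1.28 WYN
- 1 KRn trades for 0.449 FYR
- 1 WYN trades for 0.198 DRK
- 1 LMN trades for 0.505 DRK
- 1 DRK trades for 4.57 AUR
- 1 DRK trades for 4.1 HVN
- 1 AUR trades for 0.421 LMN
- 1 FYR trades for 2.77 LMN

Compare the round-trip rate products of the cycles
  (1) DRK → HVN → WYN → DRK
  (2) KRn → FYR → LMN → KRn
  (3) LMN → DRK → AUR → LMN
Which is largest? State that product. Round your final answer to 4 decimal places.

1.1231

(1) 4.1 × 1.28 × 0.198 = 1.03910
(2) 0.449 × 2.77 × 0.903 = 1.12309
(3) 0.505 × 4.57 × 0.421 = 0.97160
Highest is cycle (2) at 1.1231 (>1, arbitrage).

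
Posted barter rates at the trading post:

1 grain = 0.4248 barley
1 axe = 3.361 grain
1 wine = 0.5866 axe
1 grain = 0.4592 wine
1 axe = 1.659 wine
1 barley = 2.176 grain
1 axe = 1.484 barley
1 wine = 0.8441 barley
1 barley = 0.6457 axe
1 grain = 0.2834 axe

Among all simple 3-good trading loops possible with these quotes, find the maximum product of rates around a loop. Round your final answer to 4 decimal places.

0.9219

grain→barley→axe→grain: 0.4248 × 0.6457 × 3.361 = 0.92190
grain→axe→barley→grain: 0.2834 × 1.484 × 2.176 = 0.91515
grain→wine→axe→grain: 0.4592 × 0.5866 × 3.361 = 0.90534
barley→axe→wine→barley: 0.6457 × 1.659 × 0.8441 = 0.90421
grain→wine→barley→grain: 0.4592 × 0.8441 × 2.176 = 0.84344
Maximum is grain→barley→axe→grain at 0.9219; no arbitrage — every cycle loses value.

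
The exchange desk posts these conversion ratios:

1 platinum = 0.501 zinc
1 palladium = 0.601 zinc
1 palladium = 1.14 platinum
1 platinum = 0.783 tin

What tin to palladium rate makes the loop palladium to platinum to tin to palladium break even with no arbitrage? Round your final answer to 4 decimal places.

1.1203

Known legs of the cycle: 1.14 × 0.783 = 0.89262
For no arbitrage the full-cycle product must be 1, so the missing rate is 1 / 0.89262 ≈ 1.120298.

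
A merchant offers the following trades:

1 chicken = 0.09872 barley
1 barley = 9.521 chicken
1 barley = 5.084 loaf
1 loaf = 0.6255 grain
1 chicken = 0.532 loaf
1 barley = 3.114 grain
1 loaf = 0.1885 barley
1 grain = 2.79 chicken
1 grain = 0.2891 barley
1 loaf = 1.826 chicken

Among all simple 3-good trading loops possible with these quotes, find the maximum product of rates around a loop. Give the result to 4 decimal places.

chicken→loaf→barley→chicken: 0.532 × 0.1885 × 9.521 = 0.95478
grain→chicken→loaf→grain: 2.79 × 0.532 × 0.6255 = 0.92842
grain→barley→loaf→grain: 0.2891 × 5.084 × 0.6255 = 0.91935
chicken→barley→loaf→chicken: 0.09872 × 5.084 × 1.826 = 0.91646
grain→chicken→barley→grain: 2.79 × 0.09872 × 3.114 = 0.85769
Maximum is chicken→loaf→barley→chicken at 0.9548; no arbitrage — every cycle loses value.

0.9548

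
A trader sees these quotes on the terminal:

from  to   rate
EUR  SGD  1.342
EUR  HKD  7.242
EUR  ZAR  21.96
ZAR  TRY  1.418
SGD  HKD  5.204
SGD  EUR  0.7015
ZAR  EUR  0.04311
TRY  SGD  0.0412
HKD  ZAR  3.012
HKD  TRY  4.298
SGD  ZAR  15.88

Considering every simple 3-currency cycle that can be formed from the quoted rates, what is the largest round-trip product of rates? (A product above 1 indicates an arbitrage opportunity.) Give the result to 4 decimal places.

0.9404

ZAR→EUR→HKD→ZAR: 0.04311 × 7.242 × 3.012 = 0.94035
ZAR→TRY→SGD→ZAR: 1.418 × 0.0412 × 15.88 = 0.92774
SGD→HKD→TRY→SGD: 5.204 × 4.298 × 0.0412 = 0.92151
ZAR→EUR→SGD→ZAR: 0.04311 × 1.342 × 15.88 = 0.91872
Maximum is ZAR→EUR→HKD→ZAR at 0.9404; no arbitrage — every cycle loses value.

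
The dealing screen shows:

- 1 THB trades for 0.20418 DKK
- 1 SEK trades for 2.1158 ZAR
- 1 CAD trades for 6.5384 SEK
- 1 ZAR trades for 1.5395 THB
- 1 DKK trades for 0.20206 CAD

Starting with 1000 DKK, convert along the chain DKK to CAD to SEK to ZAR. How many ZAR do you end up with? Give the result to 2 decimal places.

1000 DKK × 0.20206 = 202.06 CAD
202.06 CAD × 6.5384 = 1321.149104 SEK
1321.149104 SEK × 2.1158 = 2795.2872742432 ZAR

2795.29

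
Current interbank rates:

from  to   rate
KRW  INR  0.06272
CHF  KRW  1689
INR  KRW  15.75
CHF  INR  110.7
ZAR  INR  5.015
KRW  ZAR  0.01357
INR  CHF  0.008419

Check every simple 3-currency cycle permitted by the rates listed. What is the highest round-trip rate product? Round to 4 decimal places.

ZAR→INR→KRW→ZAR: 5.015 × 15.75 × 0.01357 = 1.07184
CHF→KRW→INR→CHF: 1689 × 0.06272 × 0.008419 = 0.89186
Maximum is ZAR→INR→KRW→ZAR at 1.0718; arbitrage exists.

1.0718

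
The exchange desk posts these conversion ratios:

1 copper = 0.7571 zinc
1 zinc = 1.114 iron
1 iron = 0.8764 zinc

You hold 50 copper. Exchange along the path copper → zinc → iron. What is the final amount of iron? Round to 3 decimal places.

50 copper × 0.7571 = 37.855 zinc
37.855 zinc × 1.114 = 42.17047 iron

42.170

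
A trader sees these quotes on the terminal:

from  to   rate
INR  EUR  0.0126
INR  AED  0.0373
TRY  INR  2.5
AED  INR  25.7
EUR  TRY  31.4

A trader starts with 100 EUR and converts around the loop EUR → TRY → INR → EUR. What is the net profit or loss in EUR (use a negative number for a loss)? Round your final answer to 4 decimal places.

-1.0900

100 EUR × 31.4 = 3140 TRY
3140 TRY × 2.5 = 7850 INR
7850 INR × 0.0126 = 98.91 EUR
Net change: 98.91 − 100 = -1.09 EUR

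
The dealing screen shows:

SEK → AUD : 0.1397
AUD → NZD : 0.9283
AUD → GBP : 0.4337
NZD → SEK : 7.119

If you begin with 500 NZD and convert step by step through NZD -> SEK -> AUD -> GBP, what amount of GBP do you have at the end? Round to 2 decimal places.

215.66

500 NZD × 7.119 = 3559.5 SEK
3559.5 SEK × 0.1397 = 497.26215 AUD
497.26215 AUD × 0.4337 = 215.662594455 GBP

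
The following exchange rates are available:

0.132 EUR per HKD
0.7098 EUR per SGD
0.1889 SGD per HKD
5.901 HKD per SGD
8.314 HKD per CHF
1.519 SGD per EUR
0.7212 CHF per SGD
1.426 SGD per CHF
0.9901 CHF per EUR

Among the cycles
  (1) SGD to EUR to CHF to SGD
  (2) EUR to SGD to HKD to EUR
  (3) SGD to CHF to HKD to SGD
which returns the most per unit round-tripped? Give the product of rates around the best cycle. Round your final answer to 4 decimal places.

(1) 0.7098 × 0.9901 × 1.426 = 1.00215
(2) 1.519 × 5.901 × 0.132 = 1.18320
(3) 0.7212 × 8.314 × 0.1889 = 1.13266
Highest is cycle (2) at 1.1832 (>1, arbitrage).

1.1832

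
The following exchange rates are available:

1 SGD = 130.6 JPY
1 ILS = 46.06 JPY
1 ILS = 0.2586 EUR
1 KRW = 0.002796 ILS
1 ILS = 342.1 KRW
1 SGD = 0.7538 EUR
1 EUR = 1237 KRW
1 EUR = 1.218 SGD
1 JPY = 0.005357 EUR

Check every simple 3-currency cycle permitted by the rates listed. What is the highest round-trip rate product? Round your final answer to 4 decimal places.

0.8944

ILS→EUR→KRW→ILS: 0.2586 × 1237 × 0.002796 = 0.89441
JPY→EUR→SGD→JPY: 0.005357 × 1.218 × 130.6 = 0.85214
Maximum is ILS→EUR→KRW→ILS at 0.8944; no arbitrage — every cycle loses value.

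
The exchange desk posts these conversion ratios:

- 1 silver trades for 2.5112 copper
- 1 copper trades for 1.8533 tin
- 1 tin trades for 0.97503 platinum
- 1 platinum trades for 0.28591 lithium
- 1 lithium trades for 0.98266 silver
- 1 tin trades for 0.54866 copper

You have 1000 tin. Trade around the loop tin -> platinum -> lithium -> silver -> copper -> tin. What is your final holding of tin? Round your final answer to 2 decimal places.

1274.90

1000 tin × 0.97503 = 975.03 platinum
975.03 platinum × 0.28591 = 278.7708273 lithium
278.7708273 lithium × 0.98266 = 273.936941154618 silver
273.936941154618 silver × 2.5112 = 687.9104466274767216 copper
687.9104466274767216 copper × 1.8533 = 1274.90443073470260814128 tin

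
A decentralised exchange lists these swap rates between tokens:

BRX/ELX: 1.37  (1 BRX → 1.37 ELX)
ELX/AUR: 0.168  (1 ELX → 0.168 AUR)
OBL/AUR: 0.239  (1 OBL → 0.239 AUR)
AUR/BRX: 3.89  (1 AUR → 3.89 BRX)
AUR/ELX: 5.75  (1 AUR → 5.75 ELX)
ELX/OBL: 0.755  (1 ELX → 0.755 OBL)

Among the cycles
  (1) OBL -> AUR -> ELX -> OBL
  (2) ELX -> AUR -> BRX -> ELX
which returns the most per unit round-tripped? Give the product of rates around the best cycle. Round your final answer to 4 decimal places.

(1) 0.239 × 5.75 × 0.755 = 1.03756
(2) 0.168 × 3.89 × 1.37 = 0.89532
Highest is cycle (1) at 1.0376 (>1, arbitrage).

1.0376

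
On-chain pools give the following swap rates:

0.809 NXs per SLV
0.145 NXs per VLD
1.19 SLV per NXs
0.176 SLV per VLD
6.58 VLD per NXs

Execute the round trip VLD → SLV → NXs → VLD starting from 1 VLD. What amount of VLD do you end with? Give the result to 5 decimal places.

1 VLD × 0.176 = 0.176 SLV
0.176 SLV × 0.809 = 0.142384 NXs
0.142384 NXs × 6.58 = 0.93688672 VLD

0.93689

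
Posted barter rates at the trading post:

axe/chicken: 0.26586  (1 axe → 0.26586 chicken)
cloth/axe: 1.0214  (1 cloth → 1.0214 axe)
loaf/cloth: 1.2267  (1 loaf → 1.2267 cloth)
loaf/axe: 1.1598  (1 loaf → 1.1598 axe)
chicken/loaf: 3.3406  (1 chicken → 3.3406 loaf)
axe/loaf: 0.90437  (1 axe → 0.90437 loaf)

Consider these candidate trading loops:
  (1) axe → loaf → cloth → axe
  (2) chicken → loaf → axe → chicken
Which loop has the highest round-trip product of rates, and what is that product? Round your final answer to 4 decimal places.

(1) 0.90437 × 1.2267 × 1.0214 = 1.13313
(2) 3.3406 × 1.1598 × 0.26586 = 1.03006
Highest is cycle (1) at 1.1331 (>1, arbitrage).

1.1331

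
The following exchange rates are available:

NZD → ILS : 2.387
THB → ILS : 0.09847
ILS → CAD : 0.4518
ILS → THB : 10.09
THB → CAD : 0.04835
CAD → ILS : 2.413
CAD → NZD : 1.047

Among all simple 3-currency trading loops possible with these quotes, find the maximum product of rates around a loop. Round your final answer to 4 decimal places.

THB→CAD→ILS→THB: 0.04835 × 2.413 × 10.09 = 1.17719
CAD→NZD→ILS→CAD: 1.047 × 2.387 × 0.4518 = 1.12913
Maximum is THB→CAD→ILS→THB at 1.1772; arbitrage exists.

1.1772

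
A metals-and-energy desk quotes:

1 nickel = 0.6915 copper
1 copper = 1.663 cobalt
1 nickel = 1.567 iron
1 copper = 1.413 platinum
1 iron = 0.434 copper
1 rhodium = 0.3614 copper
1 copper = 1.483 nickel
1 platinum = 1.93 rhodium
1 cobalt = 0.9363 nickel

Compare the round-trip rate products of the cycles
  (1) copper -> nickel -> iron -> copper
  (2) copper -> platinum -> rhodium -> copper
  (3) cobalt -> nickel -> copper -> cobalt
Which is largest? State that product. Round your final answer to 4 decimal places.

1.0767

(1) 1.483 × 1.567 × 0.434 = 1.00856
(2) 1.413 × 1.93 × 0.3614 = 0.98557
(3) 0.9363 × 0.6915 × 1.663 = 1.07671
Highest is cycle (3) at 1.0767 (>1, arbitrage).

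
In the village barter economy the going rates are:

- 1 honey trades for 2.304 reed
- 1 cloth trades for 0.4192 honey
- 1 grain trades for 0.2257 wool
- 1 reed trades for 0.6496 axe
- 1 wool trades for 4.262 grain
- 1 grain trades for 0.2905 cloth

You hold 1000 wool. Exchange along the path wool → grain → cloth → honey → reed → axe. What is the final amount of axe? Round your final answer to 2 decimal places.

1000 wool × 4.262 = 4262 grain
4262 grain × 0.2905 = 1238.111 cloth
1238.111 cloth × 0.4192 = 519.0161312 honey
519.0161312 honey × 2.304 = 1195.8131662848 reed
1195.8131662848 reed × 0.6496 = 776.80023281860608 axe

776.80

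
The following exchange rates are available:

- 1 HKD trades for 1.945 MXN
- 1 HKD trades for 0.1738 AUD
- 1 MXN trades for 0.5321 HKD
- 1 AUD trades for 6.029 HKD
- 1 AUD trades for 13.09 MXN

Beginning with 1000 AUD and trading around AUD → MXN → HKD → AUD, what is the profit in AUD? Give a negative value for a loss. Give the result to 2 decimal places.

1000 AUD × 13.09 = 13090 MXN
13090 MXN × 0.5321 = 6965.189 HKD
6965.189 HKD × 0.1738 = 1210.5498482 AUD
Net change: 1210.5498482 − 1000 = 210.5498482 AUD

210.55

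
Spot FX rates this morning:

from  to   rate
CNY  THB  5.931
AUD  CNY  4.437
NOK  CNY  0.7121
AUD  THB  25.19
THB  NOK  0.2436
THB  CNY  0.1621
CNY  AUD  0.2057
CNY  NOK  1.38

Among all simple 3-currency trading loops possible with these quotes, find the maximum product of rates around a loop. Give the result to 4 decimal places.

1.0288

CNY→THB→NOK→CNY: 5.931 × 0.2436 × 0.7121 = 1.02884
CNY→AUD→THB→CNY: 0.2057 × 25.19 × 0.1621 = 0.83993
Maximum is CNY→THB→NOK→CNY at 1.0288; arbitrage exists.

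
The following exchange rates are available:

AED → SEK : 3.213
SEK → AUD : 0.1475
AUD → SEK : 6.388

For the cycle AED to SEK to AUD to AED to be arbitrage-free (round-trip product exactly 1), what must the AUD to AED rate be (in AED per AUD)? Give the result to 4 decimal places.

2.1101

Known legs of the cycle: 3.213 × 0.1475 = 0.4739175
For no arbitrage the full-cycle product must be 1, so the missing rate is 1 / 0.4739175 ≈ 2.110072.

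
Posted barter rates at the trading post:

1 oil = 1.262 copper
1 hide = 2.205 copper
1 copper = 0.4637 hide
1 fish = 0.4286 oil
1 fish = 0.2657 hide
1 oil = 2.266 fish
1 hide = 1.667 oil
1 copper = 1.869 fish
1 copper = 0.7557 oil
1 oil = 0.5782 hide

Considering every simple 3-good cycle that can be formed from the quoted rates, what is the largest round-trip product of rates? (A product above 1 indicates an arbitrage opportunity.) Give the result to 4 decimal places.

1.0950

hide→copper→fish→hide: 2.205 × 1.869 × 0.2657 = 1.09499
copper→fish→oil→copper: 1.869 × 0.4286 × 1.262 = 1.01093
hide→oil→fish→hide: 1.667 × 2.266 × 0.2657 = 1.00366
hide→oil→copper→hide: 1.667 × 1.262 × 0.4637 = 0.97551
hide→copper→oil→hide: 2.205 × 0.7557 × 0.5782 = 0.96347
Maximum is hide→copper→fish→hide at 1.0950; arbitrage exists.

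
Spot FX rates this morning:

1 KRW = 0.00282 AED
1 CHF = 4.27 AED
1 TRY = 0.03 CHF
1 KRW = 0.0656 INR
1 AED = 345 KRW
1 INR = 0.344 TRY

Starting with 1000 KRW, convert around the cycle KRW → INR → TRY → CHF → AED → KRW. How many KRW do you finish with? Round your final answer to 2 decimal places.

997.31

1000 KRW × 0.0656 = 65.6 INR
65.6 INR × 0.344 = 22.5664 TRY
22.5664 TRY × 0.03 = 0.676992 CHF
0.676992 CHF × 4.27 = 2.89075584 AED
2.89075584 AED × 345 = 997.3107648 KRW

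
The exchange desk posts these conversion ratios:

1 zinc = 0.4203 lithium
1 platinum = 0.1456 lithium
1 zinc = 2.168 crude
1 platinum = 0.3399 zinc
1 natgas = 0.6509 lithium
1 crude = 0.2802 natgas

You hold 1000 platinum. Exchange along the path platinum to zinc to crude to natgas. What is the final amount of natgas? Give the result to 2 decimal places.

1000 platinum × 0.3399 = 339.9 zinc
339.9 zinc × 2.168 = 736.9032 crude
736.9032 crude × 0.2802 = 206.48027664 natgas

206.48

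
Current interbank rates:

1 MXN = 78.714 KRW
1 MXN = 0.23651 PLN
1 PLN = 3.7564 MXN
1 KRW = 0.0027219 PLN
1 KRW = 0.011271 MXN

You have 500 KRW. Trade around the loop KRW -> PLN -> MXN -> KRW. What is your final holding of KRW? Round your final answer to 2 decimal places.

500 KRW × 0.0027219 = 1.36095 PLN
1.36095 PLN × 3.7564 = 5.11227258 MXN
5.11227258 MXN × 78.714 = 402.40742386212 KRW

402.41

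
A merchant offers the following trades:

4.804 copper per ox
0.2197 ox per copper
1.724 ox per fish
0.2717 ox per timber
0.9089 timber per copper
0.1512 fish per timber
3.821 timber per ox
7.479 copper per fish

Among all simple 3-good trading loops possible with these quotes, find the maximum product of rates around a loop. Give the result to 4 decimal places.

timber→ox→copper→timber: 0.2717 × 4.804 × 0.9089 = 1.18634
fish→copper→timber→fish: 7.479 × 0.9089 × 0.1512 = 1.02781
fish→ox→timber→fish: 1.724 × 3.821 × 0.1512 = 0.99602
Maximum is timber→ox→copper→timber at 1.1863; arbitrage exists.

1.1863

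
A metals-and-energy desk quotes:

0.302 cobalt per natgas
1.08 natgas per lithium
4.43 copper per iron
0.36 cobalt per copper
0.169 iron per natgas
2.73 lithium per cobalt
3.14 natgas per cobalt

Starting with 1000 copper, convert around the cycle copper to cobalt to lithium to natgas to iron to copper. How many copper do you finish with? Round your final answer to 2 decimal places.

794.66

1000 copper × 0.36 = 360 cobalt
360 cobalt × 2.73 = 982.8 lithium
982.8 lithium × 1.08 = 1061.424 natgas
1061.424 natgas × 0.169 = 179.380656 iron
179.380656 iron × 4.43 = 794.65630608 copper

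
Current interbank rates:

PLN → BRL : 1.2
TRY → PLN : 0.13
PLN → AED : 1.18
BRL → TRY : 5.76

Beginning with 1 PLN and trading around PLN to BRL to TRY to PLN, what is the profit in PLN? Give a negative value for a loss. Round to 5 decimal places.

-0.10144

1 PLN × 1.2 = 1.2 BRL
1.2 BRL × 5.76 = 6.912 TRY
6.912 TRY × 0.13 = 0.89856 PLN
Net change: 0.89856 − 1 = -0.10144 PLN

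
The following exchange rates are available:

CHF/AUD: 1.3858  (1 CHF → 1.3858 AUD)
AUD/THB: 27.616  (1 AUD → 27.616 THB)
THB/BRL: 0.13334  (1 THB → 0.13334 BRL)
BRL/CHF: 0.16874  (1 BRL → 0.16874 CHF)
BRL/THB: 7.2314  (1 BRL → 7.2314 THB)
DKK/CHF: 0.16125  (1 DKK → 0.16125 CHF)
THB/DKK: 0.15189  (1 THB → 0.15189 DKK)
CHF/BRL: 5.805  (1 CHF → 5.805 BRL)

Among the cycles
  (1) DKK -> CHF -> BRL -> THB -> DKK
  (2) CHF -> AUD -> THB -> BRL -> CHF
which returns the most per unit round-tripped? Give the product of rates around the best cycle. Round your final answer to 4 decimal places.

(1) 0.16125 × 5.805 × 7.2314 × 0.15189 = 1.02814
(2) 1.3858 × 27.616 × 0.13334 × 0.16874 = 0.86107
Highest is cycle (1) at 1.0281 (>1, arbitrage).

1.0281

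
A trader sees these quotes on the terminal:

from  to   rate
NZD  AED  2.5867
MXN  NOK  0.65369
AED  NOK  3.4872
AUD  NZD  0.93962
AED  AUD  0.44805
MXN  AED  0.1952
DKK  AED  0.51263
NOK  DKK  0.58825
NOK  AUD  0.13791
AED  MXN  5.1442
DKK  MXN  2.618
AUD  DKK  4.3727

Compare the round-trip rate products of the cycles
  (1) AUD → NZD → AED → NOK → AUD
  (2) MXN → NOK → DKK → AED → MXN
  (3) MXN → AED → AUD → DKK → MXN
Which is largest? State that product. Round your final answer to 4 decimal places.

(1) 0.93962 × 2.5867 × 3.4872 × 0.13791 = 1.16888
(2) 0.65369 × 0.58825 × 0.51263 × 5.1442 = 1.01404
(3) 0.1952 × 0.44805 × 4.3727 × 2.618 = 1.00121
Highest is cycle (1) at 1.1689 (>1, arbitrage).

1.1689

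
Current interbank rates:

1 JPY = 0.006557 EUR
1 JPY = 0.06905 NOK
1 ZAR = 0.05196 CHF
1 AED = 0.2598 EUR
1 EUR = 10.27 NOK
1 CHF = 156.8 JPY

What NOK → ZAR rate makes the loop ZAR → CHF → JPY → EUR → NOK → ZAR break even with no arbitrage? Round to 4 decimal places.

Known legs of the cycle: 0.05196 × 156.8 × 0.006557 × 10.27 = 0.54864424497792
For no arbitrage the full-cycle product must be 1, so the missing rate is 1 / 0.54864424497792 ≈ 1.822675.

1.8227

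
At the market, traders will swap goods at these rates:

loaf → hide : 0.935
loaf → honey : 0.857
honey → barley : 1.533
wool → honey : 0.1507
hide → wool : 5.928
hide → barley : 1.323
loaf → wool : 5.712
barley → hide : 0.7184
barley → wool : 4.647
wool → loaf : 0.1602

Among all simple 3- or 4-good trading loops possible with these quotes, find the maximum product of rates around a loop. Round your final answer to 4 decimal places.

1.0736

wool→honey→barley→wool: 0.1507 × 1.533 × 4.647 = 1.07356
wool→honey→barley→hide→wool: 0.1507 × 1.533 × 0.7184 × 5.928 = 0.98385
wool→loaf→honey→barley→wool: 0.1602 × 0.857 × 1.533 × 4.647 = 0.97804
wool→loaf→hide→barley→wool: 0.1602 × 0.935 × 1.323 × 4.647 = 0.92089
wool→loaf→hide→wool: 0.1602 × 0.935 × 5.928 = 0.88794
Maximum is wool→honey→barley→wool at 1.0736; arbitrage exists.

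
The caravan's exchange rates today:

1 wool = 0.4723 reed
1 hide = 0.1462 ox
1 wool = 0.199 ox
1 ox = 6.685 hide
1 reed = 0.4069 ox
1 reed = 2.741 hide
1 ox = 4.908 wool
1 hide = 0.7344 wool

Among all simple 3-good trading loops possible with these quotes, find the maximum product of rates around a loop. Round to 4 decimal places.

0.9770

ox→hide→wool→ox: 6.685 × 0.7344 × 0.199 = 0.97698
hide→wool→reed→hide: 0.7344 × 0.4723 × 2.741 = 0.95074
ox→wool→reed→ox: 4.908 × 0.4723 × 0.4069 = 0.94321
Maximum is ox→hide→wool→ox at 0.9770; no arbitrage — every cycle loses value.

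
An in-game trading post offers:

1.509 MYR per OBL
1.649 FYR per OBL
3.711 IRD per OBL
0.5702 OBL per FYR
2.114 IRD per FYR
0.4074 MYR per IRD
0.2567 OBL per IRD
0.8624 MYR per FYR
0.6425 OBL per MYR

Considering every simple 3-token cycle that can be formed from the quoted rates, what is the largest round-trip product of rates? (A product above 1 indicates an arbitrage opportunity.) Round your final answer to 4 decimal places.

0.9714

MYR→OBL→IRD→MYR: 0.6425 × 3.711 × 0.4074 = 0.97137
MYR→OBL→FYR→MYR: 0.6425 × 1.649 × 0.8624 = 0.91370
IRD→OBL→FYR→IRD: 0.2567 × 1.649 × 2.114 = 0.89485
Maximum is MYR→OBL→IRD→MYR at 0.9714; no arbitrage — every cycle loses value.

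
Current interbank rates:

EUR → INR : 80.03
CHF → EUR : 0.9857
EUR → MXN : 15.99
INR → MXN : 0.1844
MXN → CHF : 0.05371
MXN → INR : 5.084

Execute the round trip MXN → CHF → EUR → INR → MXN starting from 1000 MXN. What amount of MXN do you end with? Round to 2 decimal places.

781.29

1000 MXN × 0.05371 = 53.71 CHF
53.71 CHF × 0.9857 = 52.941947 EUR
52.941947 EUR × 80.03 = 4236.94401841 INR
4236.94401841 INR × 0.1844 = 781.292476994804 MXN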